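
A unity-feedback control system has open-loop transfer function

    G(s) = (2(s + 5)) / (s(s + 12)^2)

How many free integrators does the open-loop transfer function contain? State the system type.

Type 1

The denominator has 1 factor of s at the origin (free integrator), so this is a Type 1 system.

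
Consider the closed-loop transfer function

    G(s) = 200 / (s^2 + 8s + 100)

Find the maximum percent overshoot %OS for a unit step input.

Comparing s^2 + 8s + 100 to s^2 + 2ζωₙs + ωₙ²: ωₙ = 10 rad/s and ζ = 8/(2·10) = 0.4.
%OS = 100·exp(−πζ/√(1−ζ²)) = 100·exp(−π·0.4/√(1−0.4²)) ≈ 25.4%.

%OS ≈ 25.4%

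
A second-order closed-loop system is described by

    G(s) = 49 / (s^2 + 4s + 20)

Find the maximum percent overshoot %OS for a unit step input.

%OS ≈ 20.8%

Comparing s^2 + 4s + 20 to s^2 + 2ζωₙs + ωₙ²: ωₙ = √20 ≈ 4.472 rad/s and ζ = 4/(2·√20) ≈ 0.4472.
%OS = 100·exp(−πζ/√(1−ζ²)) = 100·exp(−π·0.4472/√(1−0.4472²)) ≈ 20.8%.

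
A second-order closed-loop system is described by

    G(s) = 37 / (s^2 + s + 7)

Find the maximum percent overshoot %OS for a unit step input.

Comparing s^2 + s + 7 to s^2 + 2ζωₙs + ωₙ²: ωₙ = √7 ≈ 2.646 rad/s and ζ = 1/(2·√7) ≈ 0.1890.
%OS = 100·exp(−πζ/√(1−ζ²)) = 100·exp(−π·0.1890/√(1−0.1890²)) ≈ 54.6%.

%OS ≈ 54.6%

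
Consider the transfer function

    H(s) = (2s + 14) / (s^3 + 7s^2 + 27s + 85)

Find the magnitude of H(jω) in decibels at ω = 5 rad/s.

Substitute s = j5: numerator = 14 + j10, denominator = -90 + j10.
|H(j5)| = |14 + j10| / |-90 + j10| = 17.205 / 90.554 ≈ 0.1900.
In decibels: 20·log₁₀(0.1900) ≈ -14.4 dB.

|H(j5)|_dB ≈ -14.4 dB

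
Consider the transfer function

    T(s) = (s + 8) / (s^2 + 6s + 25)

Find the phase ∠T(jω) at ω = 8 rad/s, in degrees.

∠T(j8) ≈ -84.09°

At s = j8: numerator = 8 + j8, denominator = -39 + j48.
∠T = ∠num − ∠den = 45° − (129.09°) = -84.09°.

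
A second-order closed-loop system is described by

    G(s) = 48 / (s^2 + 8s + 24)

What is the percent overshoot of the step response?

Comparing s^2 + 8s + 24 to s^2 + 2ζωₙs + ωₙ²: ωₙ = √24 ≈ 4.899 rad/s and ζ = 8/(2·√24) ≈ 0.8165.
%OS = 100·exp(−πζ/√(1−ζ²)) = 100·exp(−π·0.8165/√(1−0.8165²)) ≈ 1.18%.

%OS ≈ 1.18%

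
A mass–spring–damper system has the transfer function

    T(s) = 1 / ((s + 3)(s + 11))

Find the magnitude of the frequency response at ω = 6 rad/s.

Substitute s = j6: numerator = 1, denominator = -3 + j84.
|T(j6)| = |1| / |-3 + j84| = 1 / 84.054 ≈ 0.01190.

|T(j6)| ≈ 0.01190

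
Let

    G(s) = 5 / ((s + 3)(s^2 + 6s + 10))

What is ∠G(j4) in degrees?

At s = j4: numerator = 5, denominator = -114 + j48.
∠G = ∠num − ∠den = 0° − (157.17°) = -157.2°.

∠G(j4) ≈ -157.2°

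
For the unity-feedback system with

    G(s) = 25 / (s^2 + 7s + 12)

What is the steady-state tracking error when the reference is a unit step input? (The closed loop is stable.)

e_ss = 0.3243

G(s) has no poles at the origin.
This is a Type 0 system. Kp = lim_{s→0} G(s) = 25/12.
e_ss = 1/(1 + Kp) = 1/(1 + 25/12) = 12/37 ≈ 0.3243.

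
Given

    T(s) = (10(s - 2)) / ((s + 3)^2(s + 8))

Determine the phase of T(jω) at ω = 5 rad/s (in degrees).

At s = j5: numerator = -20 + j50, denominator = -278 + j160.
∠T = ∠num − ∠den = 111.80° − (150.08°) = -38.28°.

∠T(j5) ≈ -38.28°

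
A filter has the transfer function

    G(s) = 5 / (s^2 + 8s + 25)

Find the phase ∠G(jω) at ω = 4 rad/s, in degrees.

At s = j4: numerator = 5, denominator = 9 + j32.
∠G = ∠num − ∠den = 0° − (74.291°) = -74.29°.

∠G(j4) ≈ -74.29°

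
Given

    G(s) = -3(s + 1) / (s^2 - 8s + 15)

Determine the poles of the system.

The poles are the roots of the denominator s^2 - 8s + 15 = 0.
Factoring: (s - 3)(s - 5) = 0, so s = 3 and s = 5.

s = 3, 5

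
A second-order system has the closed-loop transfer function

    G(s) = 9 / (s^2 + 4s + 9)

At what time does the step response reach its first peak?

t_p ≈ 1.405 s

Comparing s^2 + 4s + 9 to s^2 + 2ζωₙs + ωₙ²: ωₙ = 3 rad/s and ζ = 4/(2·3) ≈ 0.6667.
ζωₙ = 4/2 = 2, so ω_d = ωₙ√(1−ζ²) = √(ωₙ² − (ζωₙ)²) = √(9 − 2²) = √5 ≈ 2.236 rad/s.
t_p = π/ω_d = π/2.236 ≈ 1.405 s.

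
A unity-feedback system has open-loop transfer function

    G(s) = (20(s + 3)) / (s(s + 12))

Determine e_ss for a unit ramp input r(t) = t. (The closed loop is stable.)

G(s) has one pole at the origin.
This is a Type 1 system. Kv = lim_{s→0} s·G(s) = 60/12 = 5.
e_ss = 1/Kv = 1/(5) = 1/5 ≈ 0.2000.

e_ss = 0.2000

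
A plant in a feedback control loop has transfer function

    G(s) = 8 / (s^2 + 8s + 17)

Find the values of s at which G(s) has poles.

s = -4 + j, -4 - j

The poles are the roots of the denominator s^2 + 8s + 17 = 0.
Using the quadratic formula: s = (-8 ± √(-4))/2 = -4 ± 1j.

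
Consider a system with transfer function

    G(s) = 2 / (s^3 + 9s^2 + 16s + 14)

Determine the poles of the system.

s = -1 ± j, -7

The poles are the roots of the denominator s^3 + 9s^2 + 16s + 14 = 0.
Trying s = -7: the polynomial evaluates to 0, so (s + 7) is a factor.
Dividing out leaves s^2 + 2s + 2 = 0.
The quadratic formula then gives s = -1 ± 1j.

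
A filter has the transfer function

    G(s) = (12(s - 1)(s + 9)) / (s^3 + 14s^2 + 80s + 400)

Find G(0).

Set s = 0: G(0) = (-108) / (400) = -27/100.

G(0) = -27/100 ≈ -0.2700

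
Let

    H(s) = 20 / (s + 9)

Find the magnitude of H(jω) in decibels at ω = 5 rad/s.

|H(j5)|_dB ≈ 5.77 dB

Substitute s = j5: numerator = 20, denominator = 9 + j5.
|H(j5)| = |20| / |9 + j5| = 20 / 10.296 ≈ 1.943.
In decibels: 20·log₁₀(1.943) ≈ 5.77 dB.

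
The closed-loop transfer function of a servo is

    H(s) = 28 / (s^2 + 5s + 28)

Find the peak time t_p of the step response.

Comparing s^2 + 5s + 28 to s^2 + 2ζωₙs + ωₙ²: ωₙ = √28 ≈ 5.292 rad/s and ζ = 5/(2·√28) ≈ 0.4725.
ζωₙ = 5/2 = 2.5, so ω_d = ωₙ√(1−ζ²) = √(ωₙ² − (ζωₙ)²) = √(28 − 2.5²) = √21.75 ≈ 4.664 rad/s.
t_p = π/ω_d = π/4.664 ≈ 0.6736 s.

t_p ≈ 0.6736 s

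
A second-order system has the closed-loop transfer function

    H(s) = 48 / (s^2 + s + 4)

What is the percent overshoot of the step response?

%OS ≈ 44.4%

Comparing s^2 + s + 4 to s^2 + 2ζωₙs + ωₙ²: ωₙ = 2 rad/s and ζ = 1/(2·2) = 0.25.
%OS = 100·exp(−πζ/√(1−ζ²)) = 100·exp(−π·0.25/√(1−0.25²)) ≈ 44.4%.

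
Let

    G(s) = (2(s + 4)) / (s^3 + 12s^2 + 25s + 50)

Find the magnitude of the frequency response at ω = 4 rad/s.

|G(j4)| ≈ 0.07723

Substitute s = j4: numerator = 8 + j8, denominator = -142 + j36.
|G(j4)| = |8 + j8| / |-142 + j36| = 11.314 / 146.49 ≈ 0.07723.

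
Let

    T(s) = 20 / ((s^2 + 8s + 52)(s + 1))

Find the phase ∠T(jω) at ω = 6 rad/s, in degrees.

At s = j6: numerator = 20, denominator = -272 + j144.
∠T = ∠num − ∠den = 0° − (152.10°) = -152.1°.

∠T(j6) ≈ -152.1°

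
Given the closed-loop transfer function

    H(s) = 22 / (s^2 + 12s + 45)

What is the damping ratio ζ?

ζ ≈ 0.8944

Compare the denominator to the standard form s^2 + 2ζωₙs + ωₙ².
ωₙ² = 45, so ωₙ = √45 ≈ 6.708 rad/s.
2ζωₙ = 12, so ζ = 12/(2·√45) ≈ 0.8944.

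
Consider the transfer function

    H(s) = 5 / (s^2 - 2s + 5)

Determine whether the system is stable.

The denominator s^2 - 2s + 5 factors as (s^2 - 2s + 5), giving poles at s = 1 ± 2j.
Since the pole(s) at s = 1 + 2j, 1 - 2j lie in the right half-plane, the system is unstable.

unstable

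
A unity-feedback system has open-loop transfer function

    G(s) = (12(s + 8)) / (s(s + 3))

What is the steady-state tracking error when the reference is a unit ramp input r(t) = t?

G(s) has one pole at the origin.
This is a Type 1 system. Kv = lim_{s→0} s·G(s) = 96/3 = 32.
e_ss = 1/Kv = 1/(32) = 1/32 ≈ 0.03125.

e_ss = 0.03125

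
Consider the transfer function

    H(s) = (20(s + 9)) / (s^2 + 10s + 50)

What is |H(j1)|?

Substitute s = j1: numerator = 180 + j20, denominator = 49 + j10.
|H(j1)| = |180 + j20| / |49 + j10| = 181.11 / 50.010 ≈ 3.621.

|H(j1)| ≈ 3.621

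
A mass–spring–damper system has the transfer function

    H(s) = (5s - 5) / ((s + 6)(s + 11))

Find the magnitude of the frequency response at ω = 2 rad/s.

|H(j2)| ≈ 0.1581

Substitute s = j2: numerator = -5 + j10, denominator = 62 + j34.
|H(j2)| = |-5 + j10| / |62 + j34| = 11.180 / 70.711 ≈ 0.1581.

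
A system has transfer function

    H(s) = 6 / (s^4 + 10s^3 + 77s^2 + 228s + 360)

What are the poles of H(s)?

s = -2 + 2j, -2 - 2j, -3 + 6j, -3 - 6j

The poles are the roots of the denominator s^4 + 10s^3 + 77s^2 + 228s + 360 = 0.
No real roots exist; factor into two real quadratics: (s^2 + 4s + 8)(s^2 + 6s + 45) = 0.
Each quadratic gives a conjugate pair via the quadratic formula.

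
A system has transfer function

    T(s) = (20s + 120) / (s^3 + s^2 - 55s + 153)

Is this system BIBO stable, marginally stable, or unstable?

unstable

The denominator s^3 + s^2 - 55s + 153 factors as (s + 9)(s^2 - 8s + 17), giving poles at s = -9, 4 + j, 4 - j.
Since the pole(s) at s = 4 + j, 4 - j lie in the right half-plane, the system is unstable.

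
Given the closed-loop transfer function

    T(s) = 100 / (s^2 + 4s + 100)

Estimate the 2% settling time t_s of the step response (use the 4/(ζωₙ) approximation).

Comparing s^2 + 4s + 100 to s^2 + 2ζωₙs + ωₙ²: ωₙ = 10 rad/s and ζ = 4/(2·10) = 0.2.
ζωₙ = 4/2 = 2, so t_s ≈ 4/(ζωₙ) = 4/2 = 2 s.

t_s ≈ 2 s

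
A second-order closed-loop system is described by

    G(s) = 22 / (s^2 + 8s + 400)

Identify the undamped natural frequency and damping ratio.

Compare the denominator to the standard form s^2 + 2ζωₙs + ωₙ².
ωₙ² = 400, so ωₙ = 20 rad/s.
2ζωₙ = 8, so ζ = 8/(2·20) = 0.2.

ωₙ = 20 rad/s, ζ = 0.2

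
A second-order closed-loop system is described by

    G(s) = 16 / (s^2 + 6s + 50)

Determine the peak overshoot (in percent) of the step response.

Comparing s^2 + 6s + 50 to s^2 + 2ζωₙs + ωₙ²: ωₙ = √50 ≈ 7.071 rad/s and ζ = 6/(2·√50) ≈ 0.4243.
%OS = 100·exp(−πζ/√(1−ζ²)) = 100·exp(−π·0.4243/√(1−0.4243²)) ≈ 22.9%.

%OS ≈ 22.9%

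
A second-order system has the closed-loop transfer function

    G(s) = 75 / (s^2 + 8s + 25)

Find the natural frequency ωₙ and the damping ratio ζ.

Compare the denominator to the standard form s^2 + 2ζωₙs + ωₙ².
ωₙ² = 25, so ωₙ = 5 rad/s.
2ζωₙ = 8, so ζ = 8/(2·5) = 0.8.

ωₙ = 5 rad/s, ζ = 0.8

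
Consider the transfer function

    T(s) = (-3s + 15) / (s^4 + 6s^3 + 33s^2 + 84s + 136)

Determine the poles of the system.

The poles are the roots of the denominator s^4 + 6s^3 + 33s^2 + 84s + 136 = 0.
No real roots exist; factor into two real quadratics: (s^2 + 2s + 17)(s^2 + 4s + 8) = 0.
Each quadratic gives a conjugate pair via the quadratic formula.

s = -1 ± 4j, -2 ± 2j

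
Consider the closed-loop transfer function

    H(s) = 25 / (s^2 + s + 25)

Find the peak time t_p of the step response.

t_p ≈ 0.6315 s

Comparing s^2 + s + 25 to s^2 + 2ζωₙs + ωₙ²: ωₙ = 5 rad/s and ζ = 1/(2·5) = 0.1.
ζωₙ = 1/2 = 0.5, so ω_d = ωₙ√(1−ζ²) = √(ωₙ² − (ζωₙ)²) = √(25 − 0.5²) = √24.75 ≈ 4.975 rad/s.
t_p = π/ω_d = π/4.975 ≈ 0.6315 s.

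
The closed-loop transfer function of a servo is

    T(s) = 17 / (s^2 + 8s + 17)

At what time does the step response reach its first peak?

Comparing s^2 + 8s + 17 to s^2 + 2ζωₙs + ωₙ²: ωₙ = √17 ≈ 4.123 rad/s and ζ = 8/(2·√17) ≈ 0.9701.
ζωₙ = 8/2 = 4, so ω_d = ωₙ√(1−ζ²) = √(ωₙ² − (ζωₙ)²) = √(17 − 4²) = √1 = 1 rad/s.
t_p = π/ω_d = π/1 ≈ 3.142 s.

t_p ≈ 3.142 s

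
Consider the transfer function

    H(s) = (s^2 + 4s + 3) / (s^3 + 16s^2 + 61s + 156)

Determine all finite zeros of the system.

Set the numerator to zero: s^2 + 4s + 3 = 0.
Factoring: (s + 3)(s + 1) = 0.

s = -3, -1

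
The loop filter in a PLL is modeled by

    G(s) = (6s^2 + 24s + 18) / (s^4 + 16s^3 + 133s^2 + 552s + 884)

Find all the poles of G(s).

The poles are the roots of the denominator s^4 + 16s^3 + 133s^2 + 552s + 884 = 0.
No real roots exist; factor into two real quadratics: (s^2 + 8s + 17)(s^2 + 8s + 52) = 0.
Each quadratic gives a conjugate pair via the quadratic formula.

s = -4 + j, -4 - j, -4 + 6j, -4 - 6j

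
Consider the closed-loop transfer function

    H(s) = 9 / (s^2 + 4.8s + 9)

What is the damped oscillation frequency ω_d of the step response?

Comparing s^2 + 4.8s + 9 to s^2 + 2ζωₙs + ωₙ²: ωₙ = 3 rad/s and ζ = 4.8/(2·3) = 0.8.
ζωₙ = 4.8/2 = 2.4, so ω_d = ωₙ√(1−ζ²) = √(ωₙ² − (ζωₙ)²) = √(9 − 2.4²) = √3.24 = 1.800 rad/s.

ω_d = 1.800 rad/s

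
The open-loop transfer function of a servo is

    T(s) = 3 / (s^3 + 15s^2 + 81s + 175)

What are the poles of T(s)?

s = -4 ± 3j, -7

The poles are the roots of the denominator s^3 + 15s^2 + 81s + 175 = 0.
Trying s = -7: the polynomial evaluates to 0, so (s + 7) is a factor.
Dividing out leaves s^2 + 8s + 25 = 0.
The quadratic formula then gives s = -4 ± 3j.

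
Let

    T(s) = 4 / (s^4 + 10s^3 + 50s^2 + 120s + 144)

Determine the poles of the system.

The poles are the roots of the denominator s^4 + 10s^3 + 50s^2 + 120s + 144 = 0.
No real roots exist; factor into two real quadratics: (s^2 + 6s + 18)(s^2 + 4s + 8) = 0.
Each quadratic gives a conjugate pair via the quadratic formula.

s = -3 ± 3j, -2 ± 2j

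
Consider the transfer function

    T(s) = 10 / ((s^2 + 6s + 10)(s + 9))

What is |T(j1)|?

|T(j1)| ≈ 0.1021

Substitute s = j1: numerator = 10, denominator = 75 + j63.
|T(j1)| = |10| / |75 + j63| = 10 / 97.949 ≈ 0.1021.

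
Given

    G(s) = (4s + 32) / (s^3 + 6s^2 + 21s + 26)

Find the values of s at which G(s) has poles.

The poles are the roots of the denominator s^3 + 6s^2 + 21s + 26 = 0.
Trying s = -2: the polynomial evaluates to 0, so (s + 2) is a factor.
Dividing out leaves s^2 + 4s + 13 = 0.
The quadratic formula then gives s = -2 ± 3j.

s = -2 + 3j, -2 - 3j, -2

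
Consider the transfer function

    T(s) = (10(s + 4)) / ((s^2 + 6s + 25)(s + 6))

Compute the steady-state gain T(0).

T(0) = 4/15 ≈ 0.2667

At s = 0 each factor (s + a) contributes a and each (s^2 + bs + c) contributes c.
T(0) = 10·(4) / ((25) · (6)) = 40/150 = 4/15.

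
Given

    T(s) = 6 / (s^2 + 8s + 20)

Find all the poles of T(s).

The poles are the roots of the denominator s^2 + 8s + 20 = 0.
Using the quadratic formula: s = (-8 ± √(-16))/2 = -4 ± 2j.

s = -4 + 2j, -4 - 2j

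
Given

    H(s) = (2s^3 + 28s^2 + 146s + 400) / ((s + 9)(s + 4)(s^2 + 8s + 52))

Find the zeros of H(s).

s = -8, -3 + 4j, -3 - 4j

Set the numerator to zero: 2s^3 + 28s^2 + 146s + 400 = 0, i.e. 2·(s^3 + 14s^2 + 73s + 200) = 0.
Factoring: (s + 8)(s^2 + 6s + 25) = 0.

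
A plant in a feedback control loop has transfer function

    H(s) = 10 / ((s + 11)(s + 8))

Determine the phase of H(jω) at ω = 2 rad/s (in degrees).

∠H(j2) ≈ -24.34°

At s = j2: numerator = 10, denominator = 84 + j38.
∠H = ∠num − ∠den = 0° − (24.341°) = -24.34°.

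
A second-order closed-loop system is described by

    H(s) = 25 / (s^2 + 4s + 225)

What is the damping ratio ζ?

ζ ≈ 0.1333

Compare the denominator to the standard form s^2 + 2ζωₙs + ωₙ².
ωₙ² = 225, so ωₙ = 15 rad/s.
2ζωₙ = 4, so ζ = 4/(2·15) ≈ 0.1333.
With ζ = 0.1333 the response is underdamped.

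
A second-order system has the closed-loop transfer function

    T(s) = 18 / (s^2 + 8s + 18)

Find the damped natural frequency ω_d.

ω_d ≈ 1.414 rad/s

Comparing s^2 + 8s + 18 to s^2 + 2ζωₙs + ωₙ²: ωₙ = √18 ≈ 4.243 rad/s and ζ = 8/(2·√18) ≈ 0.9428.
ζωₙ = 8/2 = 4, so ω_d = ωₙ√(1−ζ²) = √(ωₙ² − (ζωₙ)²) = √(18 − 4²) = √2 ≈ 1.414 rad/s.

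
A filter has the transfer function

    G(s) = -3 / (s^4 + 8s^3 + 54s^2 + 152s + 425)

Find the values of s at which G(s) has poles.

s = -1 + 4j, -1 - 4j, -3 + 4j, -3 - 4j

The poles are the roots of the denominator s^4 + 8s^3 + 54s^2 + 152s + 425 = 0.
No real roots exist; factor into two real quadratics: (s^2 + 2s + 17)(s^2 + 6s + 25) = 0.
Each quadratic gives a conjugate pair via the quadratic formula.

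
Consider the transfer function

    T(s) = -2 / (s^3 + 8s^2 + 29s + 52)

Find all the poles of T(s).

s = -2 ± 3j, -4

The poles are the roots of the denominator s^3 + 8s^2 + 29s + 52 = 0.
Trying s = -4: the polynomial evaluates to 0, so (s + 4) is a factor.
Dividing out leaves s^2 + 4s + 13 = 0.
The quadratic formula then gives s = -2 ± 3j.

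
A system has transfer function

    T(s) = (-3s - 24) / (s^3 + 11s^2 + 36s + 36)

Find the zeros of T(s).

s = -8

Set the numerator to zero: -3s - 24 = 0, i.e. -3·(s + 8) = 0.
So s = -8.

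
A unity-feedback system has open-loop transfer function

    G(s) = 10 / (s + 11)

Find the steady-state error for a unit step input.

G(s) has no poles at the origin.
This is a Type 0 system. Kp = lim_{s→0} G(s) = 10/11.
e_ss = 1/(1 + Kp) = 1/(1 + 10/11) = 11/21 ≈ 0.5238.

e_ss = 0.5238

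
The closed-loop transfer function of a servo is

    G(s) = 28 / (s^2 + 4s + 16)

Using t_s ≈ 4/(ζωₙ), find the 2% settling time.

Comparing s^2 + 4s + 16 to s^2 + 2ζωₙs + ωₙ²: ωₙ = 4 rad/s and ζ = 4/(2·4) = 0.5.
ζωₙ = 4/2 = 2, so t_s ≈ 4/(ζωₙ) = 4/2 = 2 s.

t_s ≈ 2 s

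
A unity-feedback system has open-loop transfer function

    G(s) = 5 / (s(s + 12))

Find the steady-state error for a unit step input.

e_ss = 0

G(s) has one pole at the origin.
This is a Type 1 system; for a step input the steady-state error is zero.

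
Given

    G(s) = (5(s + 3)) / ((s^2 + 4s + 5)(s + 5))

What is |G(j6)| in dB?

|G(j6)|_dB ≈ -19.2 dB

Substitute s = j6: numerator = 15 + j30, denominator = -299 - j66.
|G(j6)| = |15 + j30| / |-299 - j66| = 33.541 / 306.20 ≈ 0.1095.
In decibels: 20·log₁₀(0.1095) ≈ -19.2 dB.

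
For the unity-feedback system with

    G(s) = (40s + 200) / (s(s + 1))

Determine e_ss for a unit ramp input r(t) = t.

e_ss = 0.005000

G(s) has one pole at the origin.
This is a Type 1 system. Kv = lim_{s→0} s·G(s) = 200/1.
e_ss = 1/Kv = 1/(200) = 1/200 ≈ 0.005000.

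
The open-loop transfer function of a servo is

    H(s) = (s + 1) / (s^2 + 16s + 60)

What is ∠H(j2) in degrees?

∠H(j2) ≈ 33.69°

At s = j2: numerator = 1 + j2, denominator = 56 + j32.
∠H = ∠num − ∠den = 63.435° − (29.745°) = 33.69°.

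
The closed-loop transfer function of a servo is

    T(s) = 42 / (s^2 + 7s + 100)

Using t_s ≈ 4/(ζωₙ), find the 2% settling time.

t_s ≈ 1.143 s

Comparing s^2 + 7s + 100 to s^2 + 2ζωₙs + ωₙ²: ωₙ = 10 rad/s and ζ = 7/(2·10) = 0.35.
ζωₙ = 7/2 = 3.5, so t_s ≈ 4/(ζωₙ) = 4/3.5 ≈ 1.143 s.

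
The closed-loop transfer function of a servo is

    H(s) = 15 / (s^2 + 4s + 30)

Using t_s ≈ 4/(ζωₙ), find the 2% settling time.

t_s ≈ 2 s

Comparing s^2 + 4s + 30 to s^2 + 2ζωₙs + ωₙ²: ωₙ = √30 ≈ 5.477 rad/s and ζ = 4/(2·√30) ≈ 0.3651.
ζωₙ = 4/2 = 2, so t_s ≈ 4/(ζωₙ) = 4/2 = 2 s.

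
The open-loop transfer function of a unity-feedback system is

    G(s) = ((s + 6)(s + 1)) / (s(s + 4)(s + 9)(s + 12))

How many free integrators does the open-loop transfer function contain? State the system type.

The denominator has 1 factor of s at the origin (free integrator), so this is a Type 1 system.

Type 1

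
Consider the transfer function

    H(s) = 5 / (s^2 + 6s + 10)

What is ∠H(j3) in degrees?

∠H(j3) ≈ -86.82°

At s = j3: numerator = 5, denominator = 1 + j18.
∠H = ∠num − ∠den = 0° − (86.820°) = -86.82°.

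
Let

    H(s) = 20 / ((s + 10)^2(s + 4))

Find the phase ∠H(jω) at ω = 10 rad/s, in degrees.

At s = j10: numerator = 20, denominator = -2000 + j800.
∠H = ∠num − ∠den = 0° − (158.20°) = -158.2°.

∠H(j10) ≈ -158.2°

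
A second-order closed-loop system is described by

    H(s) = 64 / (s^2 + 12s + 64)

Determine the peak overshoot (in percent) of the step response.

Comparing s^2 + 12s + 64 to s^2 + 2ζωₙs + ωₙ²: ωₙ = 8 rad/s and ζ = 12/(2·8) = 0.75.
%OS = 100·exp(−πζ/√(1−ζ²)) = 100·exp(−π·0.75/√(1−0.75²)) ≈ 2.84%.

%OS ≈ 2.84%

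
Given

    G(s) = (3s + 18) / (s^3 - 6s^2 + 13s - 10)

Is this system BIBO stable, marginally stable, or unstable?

The denominator s^3 - 6s^2 + 13s - 10 factors as (s - 2)(s^2 - 4s + 5), giving poles at s = 2, 2 ± j.
Since the pole(s) at s = 2, 2 + j, 2 - j lie in the right half-plane, the system is unstable.

unstable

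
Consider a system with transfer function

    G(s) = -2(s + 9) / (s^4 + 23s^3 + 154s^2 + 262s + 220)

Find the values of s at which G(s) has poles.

s = -1 + j, -1 - j, -11, -10

The poles are the roots of the denominator s^4 + 23s^3 + 154s^2 + 262s + 220 = 0.
Trying s = -11: the polynomial evaluates to 0, so (s + 11) is a factor.
Dividing out leaves s^3 + 12s^2 + 22s + 20 = 0.
This factors further as (s^2 + 2s + 2)(s + 10) = 0.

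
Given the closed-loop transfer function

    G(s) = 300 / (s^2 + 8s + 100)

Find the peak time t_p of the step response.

t_p ≈ 0.3428 s

Comparing s^2 + 8s + 100 to s^2 + 2ζωₙs + ωₙ²: ωₙ = 10 rad/s and ζ = 8/(2·10) = 0.4.
ζωₙ = 8/2 = 4, so ω_d = ωₙ√(1−ζ²) = √(ωₙ² − (ζωₙ)²) = √(100 − 4²) = √84 ≈ 9.165 rad/s.
t_p = π/ω_d = π/9.165 ≈ 0.3428 s.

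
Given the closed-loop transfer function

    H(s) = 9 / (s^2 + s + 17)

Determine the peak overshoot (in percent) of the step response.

Comparing s^2 + s + 17 to s^2 + 2ζωₙs + ωₙ²: ωₙ = √17 ≈ 4.123 rad/s and ζ = 1/(2·√17) ≈ 0.1213.
%OS = 100·exp(−πζ/√(1−ζ²)) = 100·exp(−π·0.1213/√(1−0.1213²)) ≈ 68.1%.

%OS ≈ 68.1%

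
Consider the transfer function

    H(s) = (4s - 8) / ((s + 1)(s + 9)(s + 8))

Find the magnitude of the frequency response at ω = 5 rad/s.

|H(j5)| ≈ 0.04349

Substitute s = j5: numerator = -8 + j20, denominator = -378 + j320.
|H(j5)| = |-8 + j20| / |-378 + j320| = 21.541 / 495.26 ≈ 0.04349.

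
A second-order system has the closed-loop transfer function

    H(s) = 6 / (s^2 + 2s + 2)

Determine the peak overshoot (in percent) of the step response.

Comparing s^2 + 2s + 2 to s^2 + 2ζωₙs + ωₙ²: ωₙ = √2 ≈ 1.414 rad/s and ζ = 2/(2·√2) ≈ 0.7071.
%OS = 100·exp(−πζ/√(1−ζ²)) = 100·exp(−π·0.7071/√(1−0.7071²)) ≈ 4.32%.

%OS ≈ 4.32%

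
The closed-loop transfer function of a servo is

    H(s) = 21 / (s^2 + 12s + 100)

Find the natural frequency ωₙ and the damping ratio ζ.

Compare the denominator to the standard form s^2 + 2ζωₙs + ωₙ².
ωₙ² = 100, so ωₙ = 10 rad/s.
2ζωₙ = 12, so ζ = 12/(2·10) = 0.6.

ωₙ = 10 rad/s, ζ = 0.6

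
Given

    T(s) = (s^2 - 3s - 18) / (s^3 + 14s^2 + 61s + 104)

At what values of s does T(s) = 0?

s = 6, -3

Set the numerator to zero: s^2 - 3s - 18 = 0.
Factoring: (s - 6)(s + 3) = 0.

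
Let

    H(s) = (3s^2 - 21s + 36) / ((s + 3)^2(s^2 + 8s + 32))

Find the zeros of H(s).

s = 3, 4

Set the numerator to zero: 3s^2 - 21s + 36 = 0, i.e. 3·(s^2 - 7s + 12) = 0.
Factoring: (s - 3)(s - 4) = 0.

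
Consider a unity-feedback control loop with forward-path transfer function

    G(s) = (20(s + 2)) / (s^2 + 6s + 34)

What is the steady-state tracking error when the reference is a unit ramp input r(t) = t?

G(s) has no poles at the origin.
This is a Type 0 system; Kv = lim_{s→0} s·G(s) = 0, so the steady-state error for a ramp input is infinite.

e_ss = ∞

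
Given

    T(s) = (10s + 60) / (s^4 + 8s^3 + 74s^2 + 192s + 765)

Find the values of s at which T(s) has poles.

s = -1 + 4j, -1 - 4j, -3 + 6j, -3 - 6j

The poles are the roots of the denominator s^4 + 8s^3 + 74s^2 + 192s + 765 = 0.
No real roots exist; factor into two real quadratics: (s^2 + 2s + 17)(s^2 + 6s + 45) = 0.
Each quadratic gives a conjugate pair via the quadratic formula.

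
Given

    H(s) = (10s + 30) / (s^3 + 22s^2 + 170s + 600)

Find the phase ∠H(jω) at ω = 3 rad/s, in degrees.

∠H(j3) ≈ -5.229°

At s = j3: numerator = 30 + j30, denominator = 402 + j483.
∠H = ∠num − ∠den = 45° − (50.229°) = -5.229°.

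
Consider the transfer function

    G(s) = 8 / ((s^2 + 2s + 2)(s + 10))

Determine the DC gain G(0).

G(0) = 2/5 ≈ 0.4000

At s = 0 each factor (s + a) contributes a and each (s^2 + bs + c) contributes c.
G(0) = 8·1 / ((2) · (10)) = 8/20 = 2/5.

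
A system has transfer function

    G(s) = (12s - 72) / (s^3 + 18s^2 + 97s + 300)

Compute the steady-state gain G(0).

G(0) = -6/25 ≈ -0.2400

Set s = 0: G(0) = (-72) / (300) = -6/25.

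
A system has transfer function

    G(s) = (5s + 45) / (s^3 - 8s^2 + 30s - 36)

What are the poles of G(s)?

The poles are the roots of the denominator s^3 - 8s^2 + 30s - 36 = 0.
Trying s = 2: the polynomial evaluates to 0, so (s - 2) is a factor.
Dividing out leaves s^2 - 6s + 18 = 0.
The quadratic formula then gives s = 3 ± 3j.

s = 3 + 3j, 3 - 3j, 2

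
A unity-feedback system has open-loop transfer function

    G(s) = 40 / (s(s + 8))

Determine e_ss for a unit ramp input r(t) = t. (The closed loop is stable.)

e_ss = 0.2000

G(s) has one pole at the origin.
This is a Type 1 system. Kv = lim_{s→0} s·G(s) = 40/8 = 5.
e_ss = 1/Kv = 1/(5) = 1/5 ≈ 0.2000.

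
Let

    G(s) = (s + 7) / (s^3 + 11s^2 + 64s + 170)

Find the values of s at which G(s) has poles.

s = -3 ± 5j, -5

The poles are the roots of the denominator s^3 + 11s^2 + 64s + 170 = 0.
Trying s = -5: the polynomial evaluates to 0, so (s + 5) is a factor.
Dividing out leaves s^2 + 6s + 34 = 0.
The quadratic formula then gives s = -3 ± 5j.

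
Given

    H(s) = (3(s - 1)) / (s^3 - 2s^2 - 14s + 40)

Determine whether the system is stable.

The denominator s^3 - 2s^2 - 14s + 40 factors as (s^2 - 6s + 10)(s + 4), giving poles at s = 3 ± j, -4.
Since the pole(s) at s = 3 + j, 3 - j lie in the right half-plane, the system is unstable.

unstable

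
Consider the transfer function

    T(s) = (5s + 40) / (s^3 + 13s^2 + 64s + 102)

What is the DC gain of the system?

Set s = 0: T(0) = (40) / (102) = 20/51.

T(0) = 20/51 ≈ 0.3922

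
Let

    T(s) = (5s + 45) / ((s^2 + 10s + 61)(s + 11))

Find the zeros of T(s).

s = -9

Set the numerator to zero: 5s + 45 = 0, i.e. 5·(s + 9) = 0.
So s = -9.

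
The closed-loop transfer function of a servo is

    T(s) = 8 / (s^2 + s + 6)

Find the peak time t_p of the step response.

t_p ≈ 1.310 s

Comparing s^2 + s + 6 to s^2 + 2ζωₙs + ωₙ²: ωₙ = √6 ≈ 2.449 rad/s and ζ = 1/(2·√6) ≈ 0.2041.
ζωₙ = 1/2 = 0.5, so ω_d = ωₙ√(1−ζ²) = √(ωₙ² − (ζωₙ)²) = √(6 − 0.5²) = √5.75 ≈ 2.398 rad/s.
t_p = π/ω_d = π/2.398 ≈ 1.310 s.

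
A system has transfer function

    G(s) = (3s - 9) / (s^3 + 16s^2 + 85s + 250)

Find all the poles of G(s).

The poles are the roots of the denominator s^3 + 16s^2 + 85s + 250 = 0.
Trying s = -10: the polynomial evaluates to 0, so (s + 10) is a factor.
Dividing out leaves s^2 + 6s + 25 = 0.
The quadratic formula then gives s = -3 ± 4j.

s = -10, -3 ± 4j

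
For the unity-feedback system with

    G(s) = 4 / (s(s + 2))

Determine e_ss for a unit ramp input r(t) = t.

e_ss = 0.5000

G(s) has one pole at the origin.
This is a Type 1 system. Kv = lim_{s→0} s·G(s) = 4/2 = 2.
e_ss = 1/Kv = 1/(2) = 1/2 ≈ 0.5000.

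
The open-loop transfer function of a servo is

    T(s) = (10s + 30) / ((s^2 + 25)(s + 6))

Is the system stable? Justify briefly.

marginally stable

The poles can be read from the denominator factors: s = 5j, -5j, -6.
Since the simple pole(s) at s = 5j, -5j lie on the jω-axis with none in the right half-plane, the system is marginally stable.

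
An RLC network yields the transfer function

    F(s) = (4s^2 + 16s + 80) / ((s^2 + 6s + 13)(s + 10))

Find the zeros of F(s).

s = -2 ± 4j

Set the numerator to zero: 4s^2 + 16s + 80 = 0, i.e. 4·(s^2 + 4s + 20) = 0.
Factoring: (s^2 + 4s + 20) = 0.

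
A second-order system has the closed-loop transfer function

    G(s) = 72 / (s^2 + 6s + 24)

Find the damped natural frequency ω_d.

Comparing s^2 + 6s + 24 to s^2 + 2ζωₙs + ωₙ²: ωₙ = √24 ≈ 4.899 rad/s and ζ = 6/(2·√24) ≈ 0.6124.
ζωₙ = 6/2 = 3, so ω_d = ωₙ√(1−ζ²) = √(ωₙ² − (ζωₙ)²) = √(24 − 3²) = √15 ≈ 3.873 rad/s.

ω_d ≈ 3.873 rad/s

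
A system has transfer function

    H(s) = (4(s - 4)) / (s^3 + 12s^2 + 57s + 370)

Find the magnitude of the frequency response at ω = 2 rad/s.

Substitute s = j2: numerator = -16 + j8, denominator = 322 + j106.
|H(j2)| = |-16 + j8| / |322 + j106| = 17.889 / 339.00 ≈ 0.05277.

|H(j2)| ≈ 0.05277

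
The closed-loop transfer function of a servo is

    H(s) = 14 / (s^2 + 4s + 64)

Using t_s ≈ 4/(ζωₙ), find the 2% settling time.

t_s ≈ 2 s

Comparing s^2 + 4s + 64 to s^2 + 2ζωₙs + ωₙ²: ωₙ = 8 rad/s and ζ = 4/(2·8) = 0.25.
ζωₙ = 4/2 = 2, so t_s ≈ 4/(ζωₙ) = 4/2 = 2 s.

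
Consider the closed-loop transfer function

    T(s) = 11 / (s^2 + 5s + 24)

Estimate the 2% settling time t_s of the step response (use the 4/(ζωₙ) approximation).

Comparing s^2 + 5s + 24 to s^2 + 2ζωₙs + ωₙ²: ωₙ = √24 ≈ 4.899 rad/s and ζ = 5/(2·√24) ≈ 0.5103.
ζωₙ = 5/2 = 2.5, so t_s ≈ 4/(ζωₙ) = 4/2.5 = 1.600 s.

t_s ≈ 1.600 s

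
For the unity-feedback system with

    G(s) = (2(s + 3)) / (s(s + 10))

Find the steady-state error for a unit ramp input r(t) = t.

G(s) has one pole at the origin.
This is a Type 1 system. Kv = lim_{s→0} s·G(s) = 6/10 = 3/5.
e_ss = 1/Kv = 1/(3/5) = 5/3 ≈ 1.667.

e_ss = 1.667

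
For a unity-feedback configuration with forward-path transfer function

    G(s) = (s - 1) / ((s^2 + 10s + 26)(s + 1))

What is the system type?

Type 0

The denominator has no factor of s at the origin — no free integrator — so this is a Type 0 system.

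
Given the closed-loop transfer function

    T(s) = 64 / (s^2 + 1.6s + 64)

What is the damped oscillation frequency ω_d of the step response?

Comparing s^2 + 1.6s + 64 to s^2 + 2ζωₙs + ωₙ²: ωₙ = 8 rad/s and ζ = 1.6/(2·8) = 0.1.
ζωₙ = 1.6/2 = 0.8, so ω_d = ωₙ√(1−ζ²) = √(ωₙ² − (ζωₙ)²) = √(64 − 0.8²) = √63.36 ≈ 7.960 rad/s.

ω_d ≈ 7.960 rad/s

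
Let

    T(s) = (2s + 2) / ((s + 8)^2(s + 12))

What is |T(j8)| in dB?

Substitute s = j8: numerator = 2 + j16, denominator = -1024 + j1536.
|T(j8)| = |2 + j16| / |-1024 + j1536| = 16.125 / 1846.0 ≈ 0.008735.
In decibels: 20·log₁₀(0.008735) ≈ -41.2 dB.

|T(j8)|_dB ≈ -41.2 dB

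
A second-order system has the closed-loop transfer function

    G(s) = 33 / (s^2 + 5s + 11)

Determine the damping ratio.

Compare the denominator to the standard form s^2 + 2ζωₙs + ωₙ².
ωₙ² = 11, so ωₙ = √11 ≈ 3.317 rad/s.
2ζωₙ = 5, so ζ = 5/(2·√11) ≈ 0.7538.

ζ ≈ 0.7538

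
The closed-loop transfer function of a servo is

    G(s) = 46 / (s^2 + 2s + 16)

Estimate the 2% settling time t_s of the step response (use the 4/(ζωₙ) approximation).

t_s ≈ 4 s

Comparing s^2 + 2s + 16 to s^2 + 2ζωₙs + ωₙ²: ωₙ = 4 rad/s and ζ = 2/(2·4) = 0.25.
ζωₙ = 2/2 = 1, so t_s ≈ 4/(ζωₙ) = 4/1 = 4 s.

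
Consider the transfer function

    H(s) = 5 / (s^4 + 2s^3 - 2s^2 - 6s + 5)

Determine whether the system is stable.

unstable

The denominator s^4 + 2s^3 - 2s^2 - 6s + 5 factors as (s^2 + 4s + 5)(s - 1)^2, giving poles at s = -2 ± j, 1, 1.
Since the pole(s) at s = 1, 1 lie in the right half-plane, the system is unstable.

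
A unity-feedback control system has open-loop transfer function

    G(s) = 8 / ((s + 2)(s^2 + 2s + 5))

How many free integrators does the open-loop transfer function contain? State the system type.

The denominator has no factor of s at the origin — no free integrator — so this is a Type 0 system.

Type 0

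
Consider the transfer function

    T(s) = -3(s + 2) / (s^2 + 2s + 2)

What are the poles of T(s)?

The poles are the roots of the denominator s^2 + 2s + 2 = 0.
Using the quadratic formula: s = (-2 ± √(-4))/2 = -1 ± 1j.

s = -1 ± j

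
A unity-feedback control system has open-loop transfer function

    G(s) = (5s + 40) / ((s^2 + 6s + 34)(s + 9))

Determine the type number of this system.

The denominator has no factor of s at the origin — no free integrator — so this is a Type 0 system.

Type 0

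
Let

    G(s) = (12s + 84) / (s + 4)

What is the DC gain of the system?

Set s = 0: G(0) = (84) / (4) = 21.

G(0) = 21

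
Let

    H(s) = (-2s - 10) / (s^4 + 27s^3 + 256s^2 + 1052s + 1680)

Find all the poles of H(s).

s = -4 ± 2j, -12, -7

The poles are the roots of the denominator s^4 + 27s^3 + 256s^2 + 1052s + 1680 = 0.
Trying s = -12: the polynomial evaluates to 0, so (s + 12) is a factor.
Dividing out leaves s^3 + 15s^2 + 76s + 140 = 0.
This factors further as (s^2 + 8s + 20)(s + 7) = 0.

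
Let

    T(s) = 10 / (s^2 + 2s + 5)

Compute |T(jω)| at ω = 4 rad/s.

Substitute s = j4: numerator = 10, denominator = -11 + j8.
|T(j4)| = |10| / |-11 + j8| = 10 / 13.601 ≈ 0.7352.

|T(j4)| ≈ 0.7352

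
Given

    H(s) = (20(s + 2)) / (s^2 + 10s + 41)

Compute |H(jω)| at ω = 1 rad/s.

Substitute s = j1: numerator = 40 + j20, denominator = 40 + j10.
|H(j1)| = |40 + j20| / |40 + j10| = 44.721 / 41.231 ≈ 1.085.

|H(j1)| ≈ 1.085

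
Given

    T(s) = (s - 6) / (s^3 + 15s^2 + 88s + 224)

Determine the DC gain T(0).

T(0) = -3/112 ≈ -0.02679

Set s = 0: T(0) = (-6) / (224) = -3/112.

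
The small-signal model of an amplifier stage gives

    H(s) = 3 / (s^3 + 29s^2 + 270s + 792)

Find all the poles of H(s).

The poles are the roots of the denominator s^3 + 29s^2 + 270s + 792 = 0.
Trying s = -6: the polynomial evaluates to 0, so (s + 6) is a factor.
Dividing out leaves s^2 + 23s + 132 = 0.
Factoring the quadratic: (s + 12)(s + 11) = 0.

s = -6, -12, -11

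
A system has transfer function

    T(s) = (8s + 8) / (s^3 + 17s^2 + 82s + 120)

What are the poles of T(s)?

s = -10, -3, -4

The poles are the roots of the denominator s^3 + 17s^2 + 82s + 120 = 0.
Trying s = -10: the polynomial evaluates to 0, so (s + 10) is a factor.
Dividing out leaves s^2 + 7s + 12 = 0.
Factoring the quadratic: (s + 3)(s + 4) = 0.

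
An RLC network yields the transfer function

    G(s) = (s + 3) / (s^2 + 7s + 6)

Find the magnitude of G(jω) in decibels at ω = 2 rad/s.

|G(j2)|_dB ≈ -11.9 dB

Substitute s = j2: numerator = 3 + j2, denominator = 2 + j14.
|G(j2)| = |3 + j2| / |2 + j14| = 3.6056 / 14.142 ≈ 0.2550.
In decibels: 20·log₁₀(0.2550) ≈ -11.9 dB.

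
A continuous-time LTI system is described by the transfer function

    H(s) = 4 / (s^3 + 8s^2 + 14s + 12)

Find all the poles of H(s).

s = -1 ± j, -6

The poles are the roots of the denominator s^3 + 8s^2 + 14s + 12 = 0.
Trying s = -6: the polynomial evaluates to 0, so (s + 6) is a factor.
Dividing out leaves s^2 + 2s + 2 = 0.
The quadratic formula then gives s = -1 ± 1j.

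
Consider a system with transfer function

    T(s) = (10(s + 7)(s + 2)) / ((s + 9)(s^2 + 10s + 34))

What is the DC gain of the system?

At s = 0 each factor (s + a) contributes a and each (s^2 + bs + c) contributes c.
T(0) = 10·(7) · (2) / ((9) · (34)) = 140/306 = 70/153.

T(0) = 70/153 ≈ 0.4575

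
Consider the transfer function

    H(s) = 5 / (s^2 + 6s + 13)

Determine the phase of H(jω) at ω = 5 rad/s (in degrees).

At s = j5: numerator = 5, denominator = -12 + j30.
∠H = ∠num − ∠den = 0° − (111.80°) = -111.8°.

∠H(j5) ≈ -111.8°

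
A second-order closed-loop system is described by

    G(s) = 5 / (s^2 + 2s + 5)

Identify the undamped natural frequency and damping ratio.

ωₙ ≈ 2.236 rad/s, ζ ≈ 0.4472

Compare the denominator to the standard form s^2 + 2ζωₙs + ωₙ².
ωₙ² = 5, so ωₙ = √5 ≈ 2.236 rad/s.
2ζωₙ = 2, so ζ = 2/(2·√5) ≈ 0.4472.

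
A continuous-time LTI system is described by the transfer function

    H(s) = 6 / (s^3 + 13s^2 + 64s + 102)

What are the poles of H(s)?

The poles are the roots of the denominator s^3 + 13s^2 + 64s + 102 = 0.
Trying s = -3: the polynomial evaluates to 0, so (s + 3) is a factor.
Dividing out leaves s^2 + 10s + 34 = 0.
The quadratic formula then gives s = -5 ± 3j.

s = -5 ± 3j, -3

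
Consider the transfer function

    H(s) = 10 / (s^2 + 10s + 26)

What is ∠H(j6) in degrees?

∠H(j6) ≈ -99.46°

At s = j6: numerator = 10, denominator = -10 + j60.
∠H = ∠num − ∠den = 0° − (99.462°) = -99.46°.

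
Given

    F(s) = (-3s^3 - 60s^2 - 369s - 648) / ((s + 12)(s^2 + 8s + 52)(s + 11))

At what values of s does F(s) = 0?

s = -9, -8, -3

Set the numerator to zero: -3s^3 - 60s^2 - 369s - 648 = 0, i.e. -3·(s^3 + 20s^2 + 123s + 216) = 0.
Factoring: (s + 9)(s + 8)(s + 3) = 0.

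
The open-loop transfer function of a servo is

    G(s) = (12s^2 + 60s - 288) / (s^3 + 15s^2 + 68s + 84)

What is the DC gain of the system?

Set s = 0: G(0) = (-288) / (84) = -24/7.

G(0) = -24/7 ≈ -3.429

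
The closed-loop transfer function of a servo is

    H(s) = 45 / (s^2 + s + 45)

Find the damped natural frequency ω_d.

Comparing s^2 + s + 45 to s^2 + 2ζωₙs + ωₙ²: ωₙ = √45 ≈ 6.708 rad/s and ζ = 1/(2·√45) ≈ 0.07454.
ζωₙ = 1/2 = 0.5, so ω_d = ωₙ√(1−ζ²) = √(ωₙ² − (ζωₙ)²) = √(45 − 0.5²) = √44.75 ≈ 6.690 rad/s.

ω_d ≈ 6.690 rad/s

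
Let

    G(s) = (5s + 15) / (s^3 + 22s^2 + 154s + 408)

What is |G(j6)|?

Substitute s = j6: numerator = 15 + j30, denominator = -384 + j708.
|G(j6)| = |15 + j30| / |-384 + j708| = 33.541 / 805.43 ≈ 0.04164.

|G(j6)| ≈ 0.04164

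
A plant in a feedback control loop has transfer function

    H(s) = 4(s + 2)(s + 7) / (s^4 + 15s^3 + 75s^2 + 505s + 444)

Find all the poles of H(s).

s = -1 + 6j, -1 - 6j, -1, -12

The poles are the roots of the denominator s^4 + 15s^3 + 75s^2 + 505s + 444 = 0.
Trying s = -1: the polynomial evaluates to 0, so (s + 1) is a factor.
Dividing out leaves s^3 + 14s^2 + 61s + 444 = 0.
This factors further as (s^2 + 2s + 37)(s + 12) = 0.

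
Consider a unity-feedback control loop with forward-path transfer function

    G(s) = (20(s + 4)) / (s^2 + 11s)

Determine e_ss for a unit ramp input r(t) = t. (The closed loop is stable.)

e_ss = 0.1375

G(s) has one pole at the origin.
This is a Type 1 system. Kv = lim_{s→0} s·G(s) = 80/11.
e_ss = 1/Kv = 1/(80/11) = 11/80 ≈ 0.1375.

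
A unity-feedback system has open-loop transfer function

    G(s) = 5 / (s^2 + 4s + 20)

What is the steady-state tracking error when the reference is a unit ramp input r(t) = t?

e_ss = ∞

G(s) has no poles at the origin.
This is a Type 0 system; Kv = lim_{s→0} s·G(s) = 0, so the steady-state error for a ramp input is infinite.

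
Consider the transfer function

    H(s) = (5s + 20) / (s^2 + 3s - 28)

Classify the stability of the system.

unstable

The denominator s^2 + 3s - 28 factors as (s - 4)(s + 7), giving poles at s = 4, -7.
Since the pole(s) at s = 4 lie in the right half-plane, the system is unstable.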